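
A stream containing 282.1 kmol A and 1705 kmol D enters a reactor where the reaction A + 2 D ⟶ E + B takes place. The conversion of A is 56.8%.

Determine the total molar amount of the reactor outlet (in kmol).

A reacted = 0.568 × 282.1 = 160.2 kmol; ν_A = −1, so ξ = 160.2/1 = 160.2 kmol.
Outlet amounts (n = n₀ + ν ξ):
  A: 282.1 − 1(160.2) = 121.9
  D: 1705 − 2(160.2) = 1385
  E: 0 + 1(160.2) = 160.2
  B: 0 + 1(160.2) = 160.2
Total out = 121.9 + 1385 + 160.2 + 160.2 = 1827 kmol.

1830 kmol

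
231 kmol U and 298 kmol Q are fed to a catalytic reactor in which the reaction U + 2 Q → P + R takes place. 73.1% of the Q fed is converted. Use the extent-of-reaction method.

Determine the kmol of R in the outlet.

109 kmol

Q reacted = 0.731 × 298 = 217.8 kmol; ν_Q = −2, so ξ = 217.8/2 = 108.9 kmol.
Outlet amounts (n = n₀ + ν ξ):
  U: 231 − 1(108.9) = 122.1
  Q: 298 − 2(108.9) = 80.16
  P: 0 + 1(108.9) = 108.9
  R: 0 + 1(108.9) = 108.9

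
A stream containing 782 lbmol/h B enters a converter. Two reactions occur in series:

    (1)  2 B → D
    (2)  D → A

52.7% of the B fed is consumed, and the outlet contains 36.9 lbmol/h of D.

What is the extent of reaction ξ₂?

Conversion of B: B consumed = 2ξ₁ = 0.527 × 782 → ξ₁ = 206.1 lbmol/h.
D balance: n_D = 0 + 1ξ₁ − 1ξ₂ = 36.9 → ξ₂ = (1·206.1 − 36.9)/1 = 169.2 lbmol/h.
Outlet amounts (n = n₀ + Σ ν·ξ):
  B: 782 − 2(206.1) = 369.9
  D: 0 + 1(206.1) − 1(169.2) = 36.9
  A: 0 + 1(169.2) = 169.2

ξ₂ = 169 lbmol/h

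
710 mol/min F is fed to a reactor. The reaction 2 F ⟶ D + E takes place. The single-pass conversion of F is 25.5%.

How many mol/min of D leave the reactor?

90.5 mol/min

F reacted = 0.255 × 710 = 181.1 mol/min; ν_F = −2, so ξ = 181.1/2 = 90.53 mol/min.
Outlet amounts (n = n₀ + ν ξ):
  F: 710 − 2(90.53) = 529
  D: 0 + 1(90.53) = 90.53
  E: 0 + 1(90.53) = 90.53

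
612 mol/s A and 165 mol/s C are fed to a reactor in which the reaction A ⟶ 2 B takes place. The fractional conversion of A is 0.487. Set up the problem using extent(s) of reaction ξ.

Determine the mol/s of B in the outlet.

596 mol/s

A reacted = 0.487 × 612 = 298 mol/s; ν_A = −1, so ξ = 298/1 = 298 mol/s.
Outlet amounts (n = n₀ + ν ξ):
  A: 612 − 1(298) = 314
  B: 0 + 2(298) = 596.1
  C: 165 (inert)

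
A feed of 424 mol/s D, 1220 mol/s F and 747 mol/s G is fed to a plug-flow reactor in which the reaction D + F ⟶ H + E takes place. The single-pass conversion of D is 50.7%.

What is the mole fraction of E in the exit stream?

0.0899

D reacted = 0.507 × 424 = 215 mol/s; ν_D = −1, so ξ = 215/1 = 215 mol/s.
Outlet amounts (n = n₀ + ν ξ):
  D: 424 − 1(215) = 209
  F: 1220 − 1(215) = 1005
  H: 0 + 1(215) = 215
  E: 0 + 1(215) = 215
  G: 747 (inert)
Total out = 2391 mol/s; y_E = 215 / 2391 = 0.08991.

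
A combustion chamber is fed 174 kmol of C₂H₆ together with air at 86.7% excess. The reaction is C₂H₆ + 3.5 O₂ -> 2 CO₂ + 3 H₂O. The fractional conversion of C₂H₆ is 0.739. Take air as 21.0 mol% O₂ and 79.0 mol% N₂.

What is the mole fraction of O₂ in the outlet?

0.122

Stoichiometric O₂ = 3.5 × 174 = 609 kmol; O₂ fed = 609 × 1.867 = 1137 kmol.
N₂ fed = 1137 × 79/21 = 4277 kmol.
Fuel reacted = 0.739 × 174 → ξ = 128.6 kmol.
Outlet (n = n₀ + ν ξ):
  C₂H₆: 174 − 1(128.6) = 45.41
  O₂: 1137 − 3.5(128.6) = 687
  N₂: 4277 (inert)
  CO₂: 0 + 2(128.6) = 257.2
  H₂O: 0 + 3(128.6) = 385.8
Total out = 5653 kmol; y_O₂ = 687 / 5653 = 0.1215.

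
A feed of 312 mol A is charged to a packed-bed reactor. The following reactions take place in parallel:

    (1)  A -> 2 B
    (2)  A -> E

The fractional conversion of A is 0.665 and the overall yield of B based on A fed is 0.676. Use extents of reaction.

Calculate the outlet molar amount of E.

Yield of B: 2ξ₁ / 312 = 0.676 → ξ₁ = 105.5 mol.
Conversion of A: 1ξ₁ + 1ξ₂ = 0.665 × 312 = 207.5 → ξ₂ = 102 mol.
Outlet amounts (n = n₀ + Σ ν·ξ):
  A: 312 − 1(105.5) − 1(102) = 104.5
  B: 0 + 2(105.5) = 210.9
  E: 0 + 1(102) = 102

102 mol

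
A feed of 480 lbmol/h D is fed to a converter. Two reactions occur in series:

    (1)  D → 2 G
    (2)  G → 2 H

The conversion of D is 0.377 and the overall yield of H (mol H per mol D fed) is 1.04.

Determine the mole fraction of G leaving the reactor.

Conversion of D: D consumed = 1ξ₁ = 0.377 × 480 → ξ₁ = 181 lbmol/h.
Yield of H: 2ξ₂ / 480 = 1.04 → ξ₂ = 249.6 lbmol/h.
Outlet amounts (n = n₀ + Σ ν·ξ):
  D: 480 − 1(181) = 299
  G: 0 + 2(181) − 1(249.6) = 112.3
  H: 0 + 2(249.6) = 499.2
Total out = 910.6 lbmol/h; y_G = 112.3 / 910.6 = 0.1234.

0.123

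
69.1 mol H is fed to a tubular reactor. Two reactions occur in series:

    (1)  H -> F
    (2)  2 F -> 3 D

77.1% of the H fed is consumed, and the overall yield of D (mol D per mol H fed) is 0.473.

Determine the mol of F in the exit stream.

Conversion of H: H consumed = 1ξ₁ = 0.771 × 69.1 → ξ₁ = 53.28 mol.
Yield of D: 3ξ₂ / 69.1 = 0.473 → ξ₂ = 10.89 mol.
Outlet amounts (n = n₀ + Σ ν·ξ):
  H: 69.1 − 1(53.28) = 15.82
  F: 0 + 1(53.28) − 2(10.89) = 31.49
  D: 0 + 3(10.89) = 32.68

31.5 mol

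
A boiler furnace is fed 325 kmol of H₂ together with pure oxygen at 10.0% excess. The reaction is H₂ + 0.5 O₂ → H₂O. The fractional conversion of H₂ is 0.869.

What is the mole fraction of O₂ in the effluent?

0.104

Stoichiometric O₂ = 0.5 × 325 = 162.5 kmol; O₂ fed = 162.5 × 1.100 = 178.8 kmol.
Fuel reacted = 0.869 × 325 → ξ = 282.4 kmol.
Outlet (n = n₀ + ν ξ):
  H₂: 325 − 1(282.4) = 42.57
  O₂: 178.8 − 0.5(282.4) = 37.54
  H₂O: 0 + 1(282.4) = 282.4
Total out = 362.5 kmol; y_O₂ = 37.54 / 362.5 = 0.1035.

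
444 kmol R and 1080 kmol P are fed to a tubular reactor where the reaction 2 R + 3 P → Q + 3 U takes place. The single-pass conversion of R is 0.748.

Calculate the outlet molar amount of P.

R reacted = 0.748 × 444 = 332.1 kmol; ν_R = −2, so ξ = 332.1/2 = 166.1 kmol.
Outlet amounts (n = n₀ + ν ξ):
  R: 444 − 2(166.1) = 111.9
  P: 1080 − 3(166.1) = 581.8
  Q: 0 + 1(166.1) = 166.1
  U: 0 + 3(166.1) = 498.2

582 kmol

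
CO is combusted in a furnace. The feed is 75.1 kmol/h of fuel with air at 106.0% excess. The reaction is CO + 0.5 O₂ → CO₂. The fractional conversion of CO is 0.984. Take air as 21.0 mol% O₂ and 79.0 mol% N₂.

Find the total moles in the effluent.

Stoichiometric O₂ = 0.5 × 75.1 = 37.55 kmol/h; O₂ fed = 37.55 × 2.060 = 77.35 kmol/h.
N₂ fed = 77.35 × 79/21 = 291 kmol/h.
Fuel reacted = 0.984 × 75.1 → ξ = 73.9 kmol/h.
Outlet (n = n₀ + ν ξ):
  CO: 75.1 − 1(73.9) = 1.202
  O₂: 77.35 − 0.5(73.9) = 40.4
  N₂: 291 (inert)
  CO₂: 0 + 1(73.9) = 73.9
Total out = 1.202 + 40.4 + 291 + 73.9 = 406.5 kmol/h.

406 kmol/h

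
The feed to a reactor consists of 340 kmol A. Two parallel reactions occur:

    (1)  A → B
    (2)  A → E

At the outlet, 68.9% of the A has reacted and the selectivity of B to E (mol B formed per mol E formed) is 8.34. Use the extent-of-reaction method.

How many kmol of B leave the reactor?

Conversion of A: A consumed = 0.689 × 340 = 234.3 kmol = 1ξ₁ + 1ξ₂.
Selectivity: 1ξ₁ / (1ξ₂) = 8.34 → ξ₁ = 8.34 ξ₂.
Substitute: (1·8.34 + 1) ξ₂ = 234.3 → ξ₂ = 25.08 kmol, ξ₁ = 209.2 kmol.
Outlet amounts (n = n₀ + Σ ν·ξ):
  A: 340 − 1(209.2) − 1(25.08) = 105.7
  B: 0 + 1(209.2) = 209.2
  E: 0 + 1(25.08) = 25.08

209 kmol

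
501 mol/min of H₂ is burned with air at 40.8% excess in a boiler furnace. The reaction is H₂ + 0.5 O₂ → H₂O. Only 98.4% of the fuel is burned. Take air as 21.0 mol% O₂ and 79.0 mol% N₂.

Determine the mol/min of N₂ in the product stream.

1330 mol/min

Stoichiometric O₂ = 0.5 × 501 = 250.5 mol/min; O₂ fed = 250.5 × 1.408 = 352.7 mol/min.
N₂ fed = 352.7 × 79/21 = 1327 mol/min.
Fuel reacted = 0.984 × 501 → ξ = 493 mol/min.
Outlet (n = n₀ + ν ξ):
  H₂: 501 − 1(493) = 8.016
  O₂: 352.7 − 0.5(493) = 106.2
  N₂: 1327 (inert)
  H₂O: 0 + 1(493) = 493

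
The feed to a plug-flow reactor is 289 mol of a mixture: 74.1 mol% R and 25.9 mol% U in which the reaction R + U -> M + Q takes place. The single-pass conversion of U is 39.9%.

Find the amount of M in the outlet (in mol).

U reacted = 0.399 × 74.85 = 29.87 mol; ν_U = −1, so ξ = 29.87/1 = 29.87 mol.
Outlet amounts (n = n₀ + ν ξ):
  R: 214.1 − 1(29.87) = 184.3
  U: 74.85 − 1(29.87) = 44.99
  M: 0 + 1(29.87) = 29.87
  Q: 0 + 1(29.87) = 29.87

29.9 mol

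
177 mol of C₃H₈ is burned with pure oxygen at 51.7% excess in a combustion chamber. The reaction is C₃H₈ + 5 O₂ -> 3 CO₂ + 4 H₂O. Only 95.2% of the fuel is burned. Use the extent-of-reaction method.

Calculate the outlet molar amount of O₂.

Stoichiometric O₂ = 5 × 177 = 885 mol; O₂ fed = 885 × 1.517 = 1343 mol.
Fuel reacted = 0.952 × 177 → ξ = 168.5 mol.
Outlet (n = n₀ + ν ξ):
  C₃H₈: 177 − 1(168.5) = 8.496
  O₂: 1343 − 5(168.5) = 500
  CO₂: 0 + 3(168.5) = 505.5
  H₂O: 0 + 4(168.5) = 674

500 mol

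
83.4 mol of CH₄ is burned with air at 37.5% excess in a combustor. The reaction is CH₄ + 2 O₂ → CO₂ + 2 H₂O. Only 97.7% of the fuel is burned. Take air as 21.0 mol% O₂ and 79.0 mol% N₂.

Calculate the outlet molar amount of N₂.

Stoichiometric O₂ = 2 × 83.4 = 166.8 mol; O₂ fed = 166.8 × 1.375 = 229.4 mol.
N₂ fed = 229.4 × 79/21 = 862.8 mol.
Fuel reacted = 0.977 × 83.4 → ξ = 81.48 mol.
Outlet (n = n₀ + ν ξ):
  CH₄: 83.4 − 1(81.48) = 1.918
  O₂: 229.4 − 2(81.48) = 66.39
  N₂: 862.8 (inert)
  CO₂: 0 + 1(81.48) = 81.48
  H₂O: 0 + 2(81.48) = 163

863 mol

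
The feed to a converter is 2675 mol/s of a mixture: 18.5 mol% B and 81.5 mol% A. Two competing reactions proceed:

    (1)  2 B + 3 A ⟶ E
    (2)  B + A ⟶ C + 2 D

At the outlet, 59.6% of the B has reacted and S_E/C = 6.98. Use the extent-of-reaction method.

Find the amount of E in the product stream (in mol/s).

138 mol/s

Conversion of B: B consumed = 0.596 × 494.9 = 294.9 mol/s = 2ξ₁ + 1ξ₂.
Selectivity: 1ξ₁ / (1ξ₂) = 6.98 → ξ₁ = 6.98 ξ₂.
Substitute: (2·6.98 + 1) ξ₂ = 294.9 → ξ₂ = 19.72 mol/s, ξ₁ = 137.6 mol/s.
Outlet amounts (n = n₀ + Σ ν·ξ):
  B: 494.9 − 2(137.6) − 1(19.72) = 199.9
  A: 2180 − 3(137.6) − 1(19.72) = 1748
  E: 0 + 1(137.6) = 137.6
  C: 0 + 1(19.72) = 19.72
  D: 0 + 2(19.72) = 39.43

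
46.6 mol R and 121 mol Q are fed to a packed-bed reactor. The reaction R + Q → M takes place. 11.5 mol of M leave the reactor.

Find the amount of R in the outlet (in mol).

35.1 mol

For M: n = n₀ + 1ξ → 11.5 = 0 + 1ξ, giving ξ = 11.5 mol.
Outlet amounts (n = n₀ + ν ξ):
  R: 46.6 − 1(11.5) = 35.1
  Q: 121 − 1(11.5) = 109.5
  M: 0 + 1(11.5) = 11.5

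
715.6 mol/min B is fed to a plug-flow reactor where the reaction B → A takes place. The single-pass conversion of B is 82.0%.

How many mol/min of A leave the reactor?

B reacted = 0.82 × 715.6 = 586.8 mol/min; ν_B = −1, so ξ = 586.8/1 = 586.8 mol/min.
Outlet amounts (n = n₀ + ν ξ):
  B: 715.6 − 1(586.8) = 128.8
  A: 0 + 1(586.8) = 586.8

587 mol/min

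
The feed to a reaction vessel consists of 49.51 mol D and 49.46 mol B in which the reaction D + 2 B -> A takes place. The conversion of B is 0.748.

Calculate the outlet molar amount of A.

B reacted = 0.748 × 49.46 = 37 mol; ν_B = −2, so ξ = 37/2 = 18.5 mol.
Outlet amounts (n = n₀ + ν ξ):
  D: 49.51 − 1(18.5) = 31.01
  B: 49.46 − 2(18.5) = 12.46
  A: 0 + 1(18.5) = 18.5

18.5 mol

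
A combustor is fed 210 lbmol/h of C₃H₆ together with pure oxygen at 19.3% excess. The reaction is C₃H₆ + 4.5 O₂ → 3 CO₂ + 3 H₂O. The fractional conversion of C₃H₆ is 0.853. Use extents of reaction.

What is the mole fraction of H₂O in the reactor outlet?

0.377

Stoichiometric O₂ = 4.5 × 210 = 945 lbmol/h; O₂ fed = 945 × 1.193 = 1127 lbmol/h.
Fuel reacted = 0.853 × 210 → ξ = 179.1 lbmol/h.
Outlet (n = n₀ + ν ξ):
  C₃H₆: 210 − 1(179.1) = 30.87
  O₂: 1127 − 4.5(179.1) = 321.3
  CO₂: 0 + 3(179.1) = 537.4
  H₂O: 0 + 3(179.1) = 537.4
Total out = 1427 lbmol/h; y_H₂O = 537.4 / 1427 = 0.3766.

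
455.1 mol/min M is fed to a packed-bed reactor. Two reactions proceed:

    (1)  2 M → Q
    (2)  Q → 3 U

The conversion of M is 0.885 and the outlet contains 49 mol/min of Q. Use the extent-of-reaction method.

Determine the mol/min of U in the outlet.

457 mol/min

Conversion of M: M consumed = 2ξ₁ = 0.885 × 455.1 → ξ₁ = 201.4 mol/min.
Q balance: n_Q = 0 + 1ξ₁ − 1ξ₂ = 49 → ξ₂ = (1·201.4 − 49)/1 = 152.4 mol/min.
Outlet amounts (n = n₀ + Σ ν·ξ):
  M: 455.1 − 2(201.4) = 52.34
  Q: 0 + 1(201.4) − 1(152.4) = 49
  U: 0 + 3(152.4) = 457.1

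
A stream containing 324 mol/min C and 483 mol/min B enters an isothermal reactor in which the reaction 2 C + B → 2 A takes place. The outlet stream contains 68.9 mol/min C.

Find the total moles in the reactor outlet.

679 mol/min

For C: n = n₀ − 2ξ → 68.9 = 324 − 2ξ, giving ξ = 127.5 mol/min.
Outlet amounts (n = n₀ + ν ξ):
  C: 324 − 2(127.5) = 68.9
  B: 483 − 1(127.5) = 355.4
  A: 0 + 2(127.5) = 255.1
Total out = 68.9 + 355.4 + 255.1 = 679.5 mol/min.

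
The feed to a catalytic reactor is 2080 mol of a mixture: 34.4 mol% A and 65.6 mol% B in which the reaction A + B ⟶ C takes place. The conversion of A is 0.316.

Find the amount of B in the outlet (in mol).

A reacted = 0.316 × 715.5 = 226.1 mol; ν_A = −1, so ξ = 226.1/1 = 226.1 mol.
Outlet amounts (n = n₀ + ν ξ):
  A: 715.5 − 1(226.1) = 489.4
  B: 1364 − 1(226.1) = 1138
  C: 0 + 1(226.1) = 226.1

1140 mol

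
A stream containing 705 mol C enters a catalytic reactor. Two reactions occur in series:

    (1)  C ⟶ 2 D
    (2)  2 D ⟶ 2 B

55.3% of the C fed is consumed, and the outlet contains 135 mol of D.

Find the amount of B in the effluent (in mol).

645 mol

Conversion of C: C consumed = 1ξ₁ = 0.553 × 705 → ξ₁ = 389.9 mol.
D balance: n_D = 0 + 2ξ₁ − 2ξ₂ = 135 → ξ₂ = (2·389.9 − 135)/2 = 322.4 mol.
Outlet amounts (n = n₀ + Σ ν·ξ):
  C: 705 − 1(389.9) = 315.1
  D: 0 + 2(389.9) − 2(322.4) = 135
  B: 0 + 2(322.4) = 644.7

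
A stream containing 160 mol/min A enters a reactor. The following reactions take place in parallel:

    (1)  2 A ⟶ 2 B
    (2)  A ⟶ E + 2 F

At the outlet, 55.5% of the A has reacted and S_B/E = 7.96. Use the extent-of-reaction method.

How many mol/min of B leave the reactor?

78.9 mol/min

Conversion of A: A consumed = 0.555 × 160 = 88.8 mol/min = 2ξ₁ + 1ξ₂.
Selectivity: 2ξ₁ / (1ξ₂) = 7.96 → ξ₁ = 3.98 ξ₂.
Substitute: (2·3.98 + 1) ξ₂ = 88.8 → ξ₂ = 9.911 mol/min, ξ₁ = 39.44 mol/min.
Outlet amounts (n = n₀ + Σ ν·ξ):
  A: 160 − 2(39.44) − 1(9.911) = 71.2
  B: 0 + 2(39.44) = 78.89
  E: 0 + 1(9.911) = 9.911
  F: 0 + 2(9.911) = 19.82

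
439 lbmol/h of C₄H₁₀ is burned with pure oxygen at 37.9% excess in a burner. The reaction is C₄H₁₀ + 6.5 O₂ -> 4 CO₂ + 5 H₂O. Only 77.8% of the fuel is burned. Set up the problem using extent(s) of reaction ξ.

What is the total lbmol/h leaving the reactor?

Stoichiometric O₂ = 6.5 × 439 = 2854 lbmol/h; O₂ fed = 2854 × 1.379 = 3935 lbmol/h.
Fuel reacted = 0.778 × 439 → ξ = 341.5 lbmol/h.
Outlet (n = n₀ + ν ξ):
  C₄H₁₀: 439 − 1(341.5) = 97.46
  O₂: 3935 − 6.5(341.5) = 1715
  CO₂: 0 + 4(341.5) = 1366
  H₂O: 0 + 5(341.5) = 1708
Total out = 97.46 + 1715 + 1366 + 1708 = 4886 lbmol/h.

4890 lbmol/h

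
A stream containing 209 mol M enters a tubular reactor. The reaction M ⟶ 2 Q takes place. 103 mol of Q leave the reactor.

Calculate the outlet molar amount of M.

158 mol

For Q: n = n₀ + 2ξ → 103 = 0 + 2ξ, giving ξ = 51.5 mol.
Outlet amounts (n = n₀ + ν ξ):
  M: 209 − 1(51.5) = 157.5
  Q: 0 + 2(51.5) = 103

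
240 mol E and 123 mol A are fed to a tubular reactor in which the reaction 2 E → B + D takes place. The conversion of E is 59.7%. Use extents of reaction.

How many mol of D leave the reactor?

71.6 mol

E reacted = 0.597 × 240 = 143.3 mol; ν_E = −2, so ξ = 143.3/2 = 71.64 mol.
Outlet amounts (n = n₀ + ν ξ):
  E: 240 − 2(71.64) = 96.72
  B: 0 + 1(71.64) = 71.64
  D: 0 + 1(71.64) = 71.64
  A: 123 (inert)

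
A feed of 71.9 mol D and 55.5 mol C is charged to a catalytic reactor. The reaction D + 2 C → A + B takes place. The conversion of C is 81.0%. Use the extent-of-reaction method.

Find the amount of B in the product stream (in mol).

22.5 mol

C reacted = 0.81 × 55.5 = 44.96 mol; ν_C = −2, so ξ = 44.96/2 = 22.48 mol.
Outlet amounts (n = n₀ + ν ξ):
  D: 71.9 − 1(22.48) = 49.42
  C: 55.5 − 2(22.48) = 10.54
  A: 0 + 1(22.48) = 22.48
  B: 0 + 1(22.48) = 22.48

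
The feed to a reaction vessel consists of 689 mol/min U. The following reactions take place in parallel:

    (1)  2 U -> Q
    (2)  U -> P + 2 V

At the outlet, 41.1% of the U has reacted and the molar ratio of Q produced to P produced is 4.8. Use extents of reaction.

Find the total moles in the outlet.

Conversion of U: U consumed = 0.411 × 689 = 283.2 mol/min = 2ξ₁ + 1ξ₂.
Selectivity: 1ξ₁ / (1ξ₂) = 4.8 → ξ₁ = 4.8 ξ₂.
Substitute: (2·4.8 + 1) ξ₂ = 283.2 → ξ₂ = 26.71 mol/min, ξ₁ = 128.2 mol/min.
Outlet amounts (n = n₀ + Σ ν·ξ):
  U: 689 − 2(128.2) − 1(26.71) = 405.8
  Q: 0 + 1(128.2) = 128.2
  P: 0 + 1(26.71) = 26.71
  V: 0 + 2(26.71) = 53.43
Total out = 405.8 + 128.2 + 26.71 + 53.43 = 614.2 mol/min.

614 mol/min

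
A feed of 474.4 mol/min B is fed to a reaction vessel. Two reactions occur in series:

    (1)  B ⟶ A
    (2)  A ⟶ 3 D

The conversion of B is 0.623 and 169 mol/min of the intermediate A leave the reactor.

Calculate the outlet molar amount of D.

380 mol/min

Conversion of B: B consumed = 1ξ₁ = 0.623 × 474.4 → ξ₁ = 295.6 mol/min.
A balance: n_A = 0 + 1ξ₁ − 1ξ₂ = 169 → ξ₂ = (1·295.6 − 169)/1 = 126.6 mol/min.
Outlet amounts (n = n₀ + Σ ν·ξ):
  B: 474.4 − 1(295.6) = 178.8
  A: 0 + 1(295.6) − 1(126.6) = 169
  D: 0 + 3(126.6) = 379.7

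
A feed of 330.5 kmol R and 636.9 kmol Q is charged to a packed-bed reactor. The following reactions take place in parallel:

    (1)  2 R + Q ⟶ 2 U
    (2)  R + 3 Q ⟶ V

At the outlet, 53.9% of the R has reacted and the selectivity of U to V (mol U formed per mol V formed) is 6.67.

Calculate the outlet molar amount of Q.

Conversion of R: R consumed = 0.539 × 330.5 = 178.1 kmol = 2ξ₁ + 1ξ₂.
Selectivity: 2ξ₁ / (1ξ₂) = 6.67 → ξ₁ = 3.335 ξ₂.
Substitute: (2·3.335 + 1) ξ₂ = 178.1 → ξ₂ = 23.23 kmol, ξ₁ = 77.46 kmol.
Outlet amounts (n = n₀ + Σ ν·ξ):
  R: 330.5 − 2(77.46) − 1(23.23) = 152.4
  Q: 636.9 − 1(77.46) − 3(23.23) = 489.8
  U: 0 + 2(77.46) = 154.9
  V: 0 + 1(23.23) = 23.23

490 kmol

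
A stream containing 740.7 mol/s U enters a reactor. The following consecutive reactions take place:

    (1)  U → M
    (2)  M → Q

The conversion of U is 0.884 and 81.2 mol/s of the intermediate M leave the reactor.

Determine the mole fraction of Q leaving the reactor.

0.774

Conversion of U: U consumed = 1ξ₁ = 0.884 × 740.7 → ξ₁ = 654.8 mol/s.
M balance: n_M = 0 + 1ξ₁ − 1ξ₂ = 81.2 → ξ₂ = (1·654.8 − 81.2)/1 = 573.6 mol/s.
Outlet amounts (n = n₀ + Σ ν·ξ):
  U: 740.7 − 1(654.8) = 85.92
  M: 0 + 1(654.8) − 1(573.6) = 81.2
  Q: 0 + 1(573.6) = 573.6
Total out = 740.7 mol/s; y_Q = 573.6 / 740.7 = 0.7744.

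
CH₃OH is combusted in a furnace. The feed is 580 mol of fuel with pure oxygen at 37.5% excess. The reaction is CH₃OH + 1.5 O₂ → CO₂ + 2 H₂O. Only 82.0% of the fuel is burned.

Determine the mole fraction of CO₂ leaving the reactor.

Stoichiometric O₂ = 1.5 × 580 = 870 mol; O₂ fed = 870 × 1.375 = 1196 mol.
Fuel reacted = 0.82 × 580 → ξ = 475.6 mol.
Outlet (n = n₀ + ν ξ):
  CH₃OH: 580 − 1(475.6) = 104.4
  O₂: 1196 − 1.5(475.6) = 482.9
  CO₂: 0 + 1(475.6) = 475.6
  H₂O: 0 + 2(475.6) = 951.2
Total out = 2014 mol; y_CO₂ = 475.6 / 2014 = 0.2361.

0.236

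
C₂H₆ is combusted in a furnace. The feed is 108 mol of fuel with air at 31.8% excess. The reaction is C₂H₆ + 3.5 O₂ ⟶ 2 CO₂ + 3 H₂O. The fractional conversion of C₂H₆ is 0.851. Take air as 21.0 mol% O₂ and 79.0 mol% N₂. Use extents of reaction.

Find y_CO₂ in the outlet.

0.0728

Stoichiometric O₂ = 3.5 × 108 = 378 mol; O₂ fed = 378 × 1.318 = 498.2 mol.
N₂ fed = 498.2 × 79/21 = 1874 mol.
Fuel reacted = 0.851 × 108 → ξ = 91.91 mol.
Outlet (n = n₀ + ν ξ):
  C₂H₆: 108 − 1(91.91) = 16.09
  O₂: 498.2 − 3.5(91.91) = 176.5
  N₂: 1874 (inert)
  CO₂: 0 + 2(91.91) = 183.8
  H₂O: 0 + 3(91.91) = 275.7
Total out = 2526 mol; y_CO₂ = 183.8 / 2526 = 0.07276.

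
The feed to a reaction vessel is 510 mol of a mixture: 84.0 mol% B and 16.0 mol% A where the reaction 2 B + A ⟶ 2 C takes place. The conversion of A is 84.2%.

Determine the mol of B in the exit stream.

291 mol

A reacted = 0.842 × 81.6 = 68.71 mol; ν_A = −1, so ξ = 68.71/1 = 68.71 mol.
Outlet amounts (n = n₀ + ν ξ):
  B: 428.4 − 2(68.71) = 291
  A: 81.6 − 1(68.71) = 12.89
  C: 0 + 2(68.71) = 137.4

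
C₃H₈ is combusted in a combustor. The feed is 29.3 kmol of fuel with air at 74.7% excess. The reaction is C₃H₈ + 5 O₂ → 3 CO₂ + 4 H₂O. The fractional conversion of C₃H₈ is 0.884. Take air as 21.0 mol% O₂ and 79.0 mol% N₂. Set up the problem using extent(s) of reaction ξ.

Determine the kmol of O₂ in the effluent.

126 kmol

Stoichiometric O₂ = 5 × 29.3 = 146.5 kmol; O₂ fed = 146.5 × 1.747 = 255.9 kmol.
N₂ fed = 255.9 × 79/21 = 962.8 kmol.
Fuel reacted = 0.884 × 29.3 → ξ = 25.9 kmol.
Outlet (n = n₀ + ν ξ):
  C₃H₈: 29.3 − 1(25.9) = 3.399
  O₂: 255.9 − 5(25.9) = 126.4
  N₂: 962.8 (inert)
  CO₂: 0 + 3(25.9) = 77.7
  H₂O: 0 + 4(25.9) = 103.6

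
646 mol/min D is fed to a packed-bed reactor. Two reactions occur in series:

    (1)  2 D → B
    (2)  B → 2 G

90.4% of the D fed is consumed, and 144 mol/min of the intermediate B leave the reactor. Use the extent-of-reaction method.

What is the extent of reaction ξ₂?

ξ₂ = 148 mol/min

Conversion of D: D consumed = 2ξ₁ = 0.904 × 646 → ξ₁ = 292 mol/min.
B balance: n_B = 0 + 1ξ₁ − 1ξ₂ = 144 → ξ₂ = (1·292 − 144)/1 = 148 mol/min.
Outlet amounts (n = n₀ + Σ ν·ξ):
  D: 646 − 2(292) = 62.02
  B: 0 + 1(292) − 1(148) = 144
  G: 0 + 2(148) = 296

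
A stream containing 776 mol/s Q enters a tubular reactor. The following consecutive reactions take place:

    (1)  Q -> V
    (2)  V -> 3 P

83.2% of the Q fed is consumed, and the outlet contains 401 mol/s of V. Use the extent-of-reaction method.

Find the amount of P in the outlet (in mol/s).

734 mol/s

Conversion of Q: Q consumed = 1ξ₁ = 0.832 × 776 → ξ₁ = 645.6 mol/s.
V balance: n_V = 0 + 1ξ₁ − 1ξ₂ = 401 → ξ₂ = (1·645.6 − 401)/1 = 244.6 mol/s.
Outlet amounts (n = n₀ + Σ ν·ξ):
  Q: 776 − 1(645.6) = 130.4
  V: 0 + 1(645.6) − 1(244.6) = 401
  P: 0 + 3(244.6) = 733.9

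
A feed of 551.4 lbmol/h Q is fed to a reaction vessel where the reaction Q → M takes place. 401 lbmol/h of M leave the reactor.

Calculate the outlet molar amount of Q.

150 lbmol/h

For M: n = n₀ + 1ξ → 401 = 0 + 1ξ, giving ξ = 401 lbmol/h.
Outlet amounts (n = n₀ + ν ξ):
  Q: 551.4 − 1(401) = 150.4
  M: 0 + 1(401) = 401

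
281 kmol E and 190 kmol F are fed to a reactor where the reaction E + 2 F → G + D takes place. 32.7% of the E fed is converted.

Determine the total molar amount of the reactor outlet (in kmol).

379 kmol

E reacted = 0.327 × 281 = 91.89 kmol; ν_E = −1, so ξ = 91.89/1 = 91.89 kmol.
Outlet amounts (n = n₀ + ν ξ):
  E: 281 − 1(91.89) = 189.1
  F: 190 − 2(91.89) = 6.226
  G: 0 + 1(91.89) = 91.89
  D: 0 + 1(91.89) = 91.89
Total out = 189.1 + 6.226 + 91.89 + 91.89 = 379.1 kmol.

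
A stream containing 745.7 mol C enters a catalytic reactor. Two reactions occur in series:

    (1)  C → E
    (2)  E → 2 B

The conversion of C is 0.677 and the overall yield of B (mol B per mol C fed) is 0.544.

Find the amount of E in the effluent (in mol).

Conversion of C: C consumed = 1ξ₁ = 0.677 × 745.7 → ξ₁ = 504.8 mol.
Yield of B: 2ξ₂ / 745.7 = 0.544 → ξ₂ = 202.8 mol.
Outlet amounts (n = n₀ + Σ ν·ξ):
  C: 745.7 − 1(504.8) = 240.9
  E: 0 + 1(504.8) − 1(202.8) = 302
  B: 0 + 2(202.8) = 405.7

302 mol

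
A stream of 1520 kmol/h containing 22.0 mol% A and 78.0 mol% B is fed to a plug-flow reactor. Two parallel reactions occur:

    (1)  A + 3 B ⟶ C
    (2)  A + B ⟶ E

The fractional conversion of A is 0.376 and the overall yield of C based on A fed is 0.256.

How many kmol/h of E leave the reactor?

Yield of C: 1ξ₁ / 334.4 = 0.256 → ξ₁ = 85.61 kmol/h.
Conversion of A: 1ξ₁ + 1ξ₂ = 0.376 × 334.4 = 125.7 → ξ₂ = 40.13 kmol/h.
Outlet amounts (n = n₀ + Σ ν·ξ):
  A: 334.4 − 1(85.61) − 1(40.13) = 208.7
  B: 1186 − 3(85.61) − 1(40.13) = 888.7
  C: 0 + 1(85.61) = 85.61
  E: 0 + 1(40.13) = 40.13

40.1 kmol/h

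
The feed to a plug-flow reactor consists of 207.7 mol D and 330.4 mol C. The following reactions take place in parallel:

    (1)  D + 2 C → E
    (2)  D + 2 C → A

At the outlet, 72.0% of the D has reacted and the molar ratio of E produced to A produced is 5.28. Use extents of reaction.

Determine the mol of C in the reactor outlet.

Conversion of D: D consumed = 0.72 × 207.7 = 149.5 mol = 1ξ₁ + 1ξ₂.
Selectivity: 1ξ₁ / (1ξ₂) = 5.28 → ξ₁ = 5.28 ξ₂.
Substitute: (1·5.28 + 1) ξ₂ = 149.5 → ξ₂ = 23.81 mol, ξ₁ = 125.7 mol.
Outlet amounts (n = n₀ + Σ ν·ξ):
  D: 207.7 − 1(125.7) − 1(23.81) = 58.16
  C: 330.4 − 2(125.7) − 2(23.81) = 31.31
  E: 0 + 1(125.7) = 125.7
  A: 0 + 1(23.81) = 23.81

31.3 mol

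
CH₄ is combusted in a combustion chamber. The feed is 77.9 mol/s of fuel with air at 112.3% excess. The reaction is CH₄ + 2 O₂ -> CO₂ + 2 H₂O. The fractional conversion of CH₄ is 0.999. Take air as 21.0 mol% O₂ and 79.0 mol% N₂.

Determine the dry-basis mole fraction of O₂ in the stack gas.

0.117

Stoichiometric O₂ = 2 × 77.9 = 155.8 mol/s; O₂ fed = 155.8 × 2.123 = 330.8 mol/s.
N₂ fed = 330.8 × 79/21 = 1244 mol/s.
Fuel reacted = 0.999 × 77.9 → ξ = 77.82 mol/s.
Outlet (n = n₀ + ν ξ):
  CH₄: 77.9 − 1(77.82) = 0.0779
  O₂: 330.8 − 2(77.82) = 175.1
  N₂: 1244 (inert)
  CO₂: 0 + 1(77.82) = 77.82
  H₂O: 0 + 2(77.82) = 155.6
Dry total = 1497 mol/s; y_O₂ (dry) = 175.1 / 1497 = 0.117.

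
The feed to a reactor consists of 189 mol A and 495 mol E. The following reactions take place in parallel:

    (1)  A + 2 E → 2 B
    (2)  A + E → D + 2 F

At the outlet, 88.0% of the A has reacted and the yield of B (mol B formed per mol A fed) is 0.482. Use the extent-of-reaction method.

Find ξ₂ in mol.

ξ₂ = 121 mol

Yield of B: 2ξ₁ / 189 = 0.482 → ξ₁ = 45.55 mol.
Conversion of A: 1ξ₁ + 1ξ₂ = 0.88 × 189 = 166.3 → ξ₂ = 120.8 mol.
Outlet amounts (n = n₀ + Σ ν·ξ):
  A: 189 − 1(45.55) − 1(120.8) = 22.68
  E: 495 − 2(45.55) − 1(120.8) = 283.1
  B: 0 + 2(45.55) = 91.1
  D: 0 + 1(120.8) = 120.8
  F: 0 + 2(120.8) = 241.5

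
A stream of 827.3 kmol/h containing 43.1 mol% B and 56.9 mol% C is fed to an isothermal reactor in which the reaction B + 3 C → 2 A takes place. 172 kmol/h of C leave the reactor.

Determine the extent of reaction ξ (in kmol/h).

ξ = 99.6 kmol/h

For C: n = n₀ − 3ξ → 172 = 470.7 − 3ξ, giving ξ = 99.58 kmol/h.
Outlet amounts (n = n₀ + ν ξ):
  B: 356.6 − 1(99.58) = 257
  C: 470.7 − 3(99.58) = 172
  A: 0 + 2(99.58) = 199.2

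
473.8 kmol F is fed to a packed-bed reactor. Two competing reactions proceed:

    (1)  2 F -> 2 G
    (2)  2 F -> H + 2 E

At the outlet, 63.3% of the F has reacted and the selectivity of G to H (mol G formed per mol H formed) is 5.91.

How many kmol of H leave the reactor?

37.9 kmol

Conversion of F: F consumed = 0.633 × 473.8 = 299.9 kmol = 2ξ₁ + 2ξ₂.
Selectivity: 2ξ₁ / (1ξ₂) = 5.91 → ξ₁ = 2.955 ξ₂.
Substitute: (2·2.955 + 2) ξ₂ = 299.9 → ξ₂ = 37.92 kmol, ξ₁ = 112 kmol.
Outlet amounts (n = n₀ + Σ ν·ξ):
  F: 473.8 − 2(112) − 2(37.92) = 173.9
  G: 0 + 2(112) = 224.1
  H: 0 + 1(37.92) = 37.92
  E: 0 + 2(37.92) = 75.83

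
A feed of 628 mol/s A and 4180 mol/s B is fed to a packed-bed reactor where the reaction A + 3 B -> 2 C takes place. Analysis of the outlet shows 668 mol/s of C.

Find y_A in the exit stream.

For C: n = n₀ + 2ξ → 668 = 0 + 2ξ, giving ξ = 334 mol/s.
Outlet amounts (n = n₀ + ν ξ):
  A: 628 − 1(334) = 294
  B: 4180 − 3(334) = 3178
  C: 0 + 2(334) = 668
Total out = 4140 mol/s; y_A = 294 / 4140 = 0.07101.

0.071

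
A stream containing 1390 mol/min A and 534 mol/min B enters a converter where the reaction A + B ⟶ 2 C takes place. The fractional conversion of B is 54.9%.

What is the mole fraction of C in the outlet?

0.305

B reacted = 0.549 × 534 = 293.2 mol/min; ν_B = −1, so ξ = 293.2/1 = 293.2 mol/min.
Outlet amounts (n = n₀ + ν ξ):
  A: 1390 − 1(293.2) = 1097
  B: 534 − 1(293.2) = 240.8
  C: 0 + 2(293.2) = 586.3
Total out = 1924 mol/min; y_C = 586.3 / 1924 = 0.3047.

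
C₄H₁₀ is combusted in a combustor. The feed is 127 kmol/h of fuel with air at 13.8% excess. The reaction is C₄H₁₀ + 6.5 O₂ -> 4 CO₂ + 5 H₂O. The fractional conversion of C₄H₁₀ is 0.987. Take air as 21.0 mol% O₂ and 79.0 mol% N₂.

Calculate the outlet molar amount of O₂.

125 kmol/h

Stoichiometric O₂ = 6.5 × 127 = 825.5 kmol/h; O₂ fed = 825.5 × 1.138 = 939.4 kmol/h.
N₂ fed = 939.4 × 79/21 = 3534 kmol/h.
Fuel reacted = 0.987 × 127 → ξ = 125.3 kmol/h.
Outlet (n = n₀ + ν ξ):
  C₄H₁₀: 127 − 1(125.3) = 1.651
  O₂: 939.4 − 6.5(125.3) = 124.7
  N₂: 3534 (inert)
  CO₂: 0 + 4(125.3) = 501.4
  H₂O: 0 + 5(125.3) = 626.7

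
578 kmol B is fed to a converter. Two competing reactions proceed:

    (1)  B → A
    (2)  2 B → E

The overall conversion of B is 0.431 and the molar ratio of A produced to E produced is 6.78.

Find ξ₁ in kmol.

Conversion of B: B consumed = 0.431 × 578 = 249.1 kmol = 1ξ₁ + 2ξ₂.
Selectivity: 1ξ₁ / (1ξ₂) = 6.78 → ξ₁ = 6.78 ξ₂.
Substitute: (1·6.78 + 2) ξ₂ = 249.1 → ξ₂ = 28.37 kmol, ξ₁ = 192.4 kmol.
Outlet amounts (n = n₀ + Σ ν·ξ):
  B: 578 − 1(192.4) − 2(28.37) = 328.9
  A: 0 + 1(192.4) = 192.4
  E: 0 + 1(28.37) = 28.37

ξ₁ = 192 kmol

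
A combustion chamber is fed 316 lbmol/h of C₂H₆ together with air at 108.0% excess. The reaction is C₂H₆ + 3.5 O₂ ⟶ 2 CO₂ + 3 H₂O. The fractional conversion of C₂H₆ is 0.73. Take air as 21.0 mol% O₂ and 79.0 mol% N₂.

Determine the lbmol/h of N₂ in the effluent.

Stoichiometric O₂ = 3.5 × 316 = 1106 lbmol/h; O₂ fed = 1106 × 2.080 = 2300 lbmol/h.
N₂ fed = 2300 × 79/21 = 8654 lbmol/h.
Fuel reacted = 0.73 × 316 → ξ = 230.7 lbmol/h.
Outlet (n = n₀ + ν ξ):
  C₂H₆: 316 − 1(230.7) = 85.32
  O₂: 2300 − 3.5(230.7) = 1493
  N₂: 8654 (inert)
  CO₂: 0 + 2(230.7) = 461.4
  H₂O: 0 + 3(230.7) = 692

8650 lbmol/h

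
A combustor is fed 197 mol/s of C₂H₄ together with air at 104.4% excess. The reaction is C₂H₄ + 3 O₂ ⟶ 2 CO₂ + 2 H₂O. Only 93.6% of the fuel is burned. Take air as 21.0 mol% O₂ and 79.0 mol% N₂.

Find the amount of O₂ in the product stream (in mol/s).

655 mol/s

Stoichiometric O₂ = 3 × 197 = 591 mol/s; O₂ fed = 591 × 2.044 = 1208 mol/s.
N₂ fed = 1208 × 79/21 = 4544 mol/s.
Fuel reacted = 0.936 × 197 → ξ = 184.4 mol/s.
Outlet (n = n₀ + ν ξ):
  C₂H₄: 197 − 1(184.4) = 12.61
  O₂: 1208 − 3(184.4) = 654.8
  N₂: 4544 (inert)
  CO₂: 0 + 2(184.4) = 368.8
  H₂O: 0 + 2(184.4) = 368.8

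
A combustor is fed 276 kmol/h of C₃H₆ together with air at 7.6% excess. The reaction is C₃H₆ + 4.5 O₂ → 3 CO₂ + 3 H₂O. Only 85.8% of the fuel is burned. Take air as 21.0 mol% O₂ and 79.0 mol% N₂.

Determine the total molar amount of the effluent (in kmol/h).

Stoichiometric O₂ = 4.5 × 276 = 1242 kmol/h; O₂ fed = 1242 × 1.076 = 1336 kmol/h.
N₂ fed = 1336 × 79/21 = 5027 kmol/h.
Fuel reacted = 0.858 × 276 → ξ = 236.8 kmol/h.
Outlet (n = n₀ + ν ξ):
  C₃H₆: 276 − 1(236.8) = 39.19
  O₂: 1336 − 4.5(236.8) = 270.8
  N₂: 5027 (inert)
  CO₂: 0 + 3(236.8) = 710.4
  H₂O: 0 + 3(236.8) = 710.4
Total out = 39.19 + 270.8 + 5027 + 710.4 + 710.4 = 6758 kmol/h.

6760 kmol/h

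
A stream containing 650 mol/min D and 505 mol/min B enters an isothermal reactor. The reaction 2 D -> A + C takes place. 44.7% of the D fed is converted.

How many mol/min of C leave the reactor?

145 mol/min

D reacted = 0.447 × 650 = 290.6 mol/min; ν_D = −2, so ξ = 290.6/2 = 145.3 mol/min.
Outlet amounts (n = n₀ + ν ξ):
  D: 650 − 2(145.3) = 359.4
  A: 0 + 1(145.3) = 145.3
  C: 0 + 1(145.3) = 145.3
  B: 505 (inert)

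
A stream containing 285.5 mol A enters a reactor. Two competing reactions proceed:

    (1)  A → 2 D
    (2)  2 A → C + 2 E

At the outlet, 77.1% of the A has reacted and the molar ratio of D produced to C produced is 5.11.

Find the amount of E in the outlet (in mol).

96.7 mol

Conversion of A: A consumed = 0.771 × 285.5 = 220.1 mol = 1ξ₁ + 2ξ₂.
Selectivity: 2ξ₁ / (1ξ₂) = 5.11 → ξ₁ = 2.555 ξ₂.
Substitute: (1·2.555 + 2) ξ₂ = 220.1 → ξ₂ = 48.33 mol, ξ₁ = 123.5 mol.
Outlet amounts (n = n₀ + Σ ν·ξ):
  A: 285.5 − 1(123.5) − 2(48.33) = 65.38
  D: 0 + 2(123.5) = 246.9
  C: 0 + 1(48.33) = 48.33
  E: 0 + 2(48.33) = 96.65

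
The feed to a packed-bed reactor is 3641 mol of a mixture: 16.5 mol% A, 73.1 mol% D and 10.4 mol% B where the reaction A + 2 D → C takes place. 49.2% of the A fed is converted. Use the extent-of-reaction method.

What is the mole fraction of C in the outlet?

0.0969

A reacted = 0.492 × 600.8 = 295.6 mol; ν_A = −1, so ξ = 295.6/1 = 295.6 mol.
Outlet amounts (n = n₀ + ν ξ):
  A: 600.8 − 1(295.6) = 305.2
  D: 2662 − 2(295.6) = 2070
  C: 0 + 1(295.6) = 295.6
  B: 378.7 (inert)
Total out = 3050 mol; y_C = 295.6 / 3050 = 0.09692.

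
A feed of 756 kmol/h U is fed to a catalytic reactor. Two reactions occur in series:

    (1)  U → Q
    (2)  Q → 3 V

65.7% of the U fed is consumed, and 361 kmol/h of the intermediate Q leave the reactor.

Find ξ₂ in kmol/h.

Conversion of U: U consumed = 1ξ₁ = 0.657 × 756 → ξ₁ = 496.7 kmol/h.
Q balance: n_Q = 0 + 1ξ₁ − 1ξ₂ = 361 → ξ₂ = (1·496.7 − 361)/1 = 135.7 kmol/h.
Outlet amounts (n = n₀ + Σ ν·ξ):
  U: 756 − 1(496.7) = 259.3
  Q: 0 + 1(496.7) − 1(135.7) = 361
  V: 0 + 3(135.7) = 407.1

ξ₂ = 136 kmol/h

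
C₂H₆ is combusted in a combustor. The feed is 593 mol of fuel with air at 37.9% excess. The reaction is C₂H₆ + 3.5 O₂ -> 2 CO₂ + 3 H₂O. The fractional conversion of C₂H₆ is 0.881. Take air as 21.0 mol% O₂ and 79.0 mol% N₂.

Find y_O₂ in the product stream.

Stoichiometric O₂ = 3.5 × 593 = 2076 mol; O₂ fed = 2076 × 1.379 = 2862 mol.
N₂ fed = 2862 × 79/21 = 10770 mol.
Fuel reacted = 0.881 × 593 → ξ = 522.4 mol.
Outlet (n = n₀ + ν ξ):
  C₂H₆: 593 − 1(522.4) = 70.57
  O₂: 2862 − 3.5(522.4) = 1034
  N₂: 10770 (inert)
  CO₂: 0 + 2(522.4) = 1045
  H₂O: 0 + 3(522.4) = 1567
Total out = 14480 mol; y_O₂ = 1034 / 14480 = 0.07136.

0.0714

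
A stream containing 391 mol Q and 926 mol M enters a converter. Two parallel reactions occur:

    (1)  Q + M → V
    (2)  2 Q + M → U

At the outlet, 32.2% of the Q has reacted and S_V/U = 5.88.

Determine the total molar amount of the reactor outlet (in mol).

1190 mol

Conversion of Q: Q consumed = 0.322 × 391 = 125.9 mol = 1ξ₁ + 2ξ₂.
Selectivity: 1ξ₁ / (1ξ₂) = 5.88 → ξ₁ = 5.88 ξ₂.
Substitute: (1·5.88 + 2) ξ₂ = 125.9 → ξ₂ = 15.98 mol, ξ₁ = 93.95 mol.
Outlet amounts (n = n₀ + Σ ν·ξ):
  Q: 391 − 1(93.95) − 2(15.98) = 265.1
  M: 926 − 1(93.95) − 1(15.98) = 816.1
  V: 0 + 1(93.95) = 93.95
  U: 0 + 1(15.98) = 15.98
Total out = 265.1 + 816.1 + 93.95 + 15.98 = 1191 mol.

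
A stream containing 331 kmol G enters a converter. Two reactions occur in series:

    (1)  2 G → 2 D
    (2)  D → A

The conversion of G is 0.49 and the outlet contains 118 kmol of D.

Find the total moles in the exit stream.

Conversion of G: G consumed = 2ξ₁ = 0.49 × 331 → ξ₁ = 81.09 kmol.
D balance: n_D = 0 + 2ξ₁ − 1ξ₂ = 118 → ξ₂ = (2·81.09 − 118)/1 = 44.19 kmol.
Outlet amounts (n = n₀ + Σ ν·ξ):
  G: 331 − 2(81.09) = 168.8
  D: 0 + 2(81.09) − 1(44.19) = 118
  A: 0 + 1(44.19) = 44.19
Total out = 168.8 + 118 + 44.19 = 331 kmol.

331 kmol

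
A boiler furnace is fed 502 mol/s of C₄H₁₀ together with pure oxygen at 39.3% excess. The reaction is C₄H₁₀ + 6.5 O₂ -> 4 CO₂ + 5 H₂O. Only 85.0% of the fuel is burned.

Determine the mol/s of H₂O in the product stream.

Stoichiometric O₂ = 6.5 × 502 = 3263 mol/s; O₂ fed = 3263 × 1.393 = 4545 mol/s.
Fuel reacted = 0.85 × 502 → ξ = 426.7 mol/s.
Outlet (n = n₀ + ν ξ):
  C₄H₁₀: 502 − 1(426.7) = 75.3
  O₂: 4545 − 6.5(426.7) = 1772
  CO₂: 0 + 4(426.7) = 1707
  H₂O: 0 + 5(426.7) = 2134

2130 mol/s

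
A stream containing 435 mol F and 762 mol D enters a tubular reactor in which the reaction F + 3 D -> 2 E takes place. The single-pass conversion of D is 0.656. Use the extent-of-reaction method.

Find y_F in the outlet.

D reacted = 0.656 × 762 = 499.9 mol; ν_D = −3, so ξ = 499.9/3 = 166.6 mol.
Outlet amounts (n = n₀ + ν ξ):
  F: 435 − 1(166.6) = 268.4
  D: 762 − 3(166.6) = 262.1
  E: 0 + 2(166.6) = 333.2
Total out = 863.8 mol; y_F = 268.4 / 863.8 = 0.3107.

0.311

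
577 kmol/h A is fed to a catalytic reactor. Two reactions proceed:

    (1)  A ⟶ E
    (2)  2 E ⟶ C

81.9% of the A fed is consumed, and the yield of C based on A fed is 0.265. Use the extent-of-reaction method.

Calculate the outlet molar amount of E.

Conversion of A: A consumed = 1ξ₁ = 0.819 × 577 → ξ₁ = 472.6 kmol/h.
Yield of C: 1ξ₂ / 577 = 0.265 → ξ₂ = 152.9 kmol/h.
Outlet amounts (n = n₀ + Σ ν·ξ):
  A: 577 − 1(472.6) = 104.4
  E: 0 + 1(472.6) − 2(152.9) = 166.8
  C: 0 + 1(152.9) = 152.9

167 kmol/h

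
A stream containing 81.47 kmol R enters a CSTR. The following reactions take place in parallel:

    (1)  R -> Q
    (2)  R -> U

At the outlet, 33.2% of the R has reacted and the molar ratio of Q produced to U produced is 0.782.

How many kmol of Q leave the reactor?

11.9 kmol

Conversion of R: R consumed = 0.332 × 81.47 = 27.05 kmol = 1ξ₁ + 1ξ₂.
Selectivity: 1ξ₁ / (1ξ₂) = 0.782 → ξ₁ = 0.782 ξ₂.
Substitute: (1·0.782 + 1) ξ₂ = 27.05 → ξ₂ = 15.18 kmol, ξ₁ = 11.87 kmol.
Outlet amounts (n = n₀ + Σ ν·ξ):
  R: 81.47 − 1(11.87) − 1(15.18) = 54.42
  Q: 0 + 1(11.87) = 11.87
  U: 0 + 1(15.18) = 15.18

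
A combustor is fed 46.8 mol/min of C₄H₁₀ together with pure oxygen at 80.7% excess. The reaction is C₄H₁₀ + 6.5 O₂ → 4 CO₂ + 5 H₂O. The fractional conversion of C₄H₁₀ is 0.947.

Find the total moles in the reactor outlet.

Stoichiometric O₂ = 6.5 × 46.8 = 304.2 mol/min; O₂ fed = 304.2 × 1.807 = 549.7 mol/min.
Fuel reacted = 0.947 × 46.8 → ξ = 44.32 mol/min.
Outlet (n = n₀ + ν ξ):
  C₄H₁₀: 46.8 − 1(44.32) = 2.48
  O₂: 549.7 − 6.5(44.32) = 261.6
  CO₂: 0 + 4(44.32) = 177.3
  H₂O: 0 + 5(44.32) = 221.6
Total out = 2.48 + 261.6 + 177.3 + 221.6 = 663 mol/min.

663 mol/min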